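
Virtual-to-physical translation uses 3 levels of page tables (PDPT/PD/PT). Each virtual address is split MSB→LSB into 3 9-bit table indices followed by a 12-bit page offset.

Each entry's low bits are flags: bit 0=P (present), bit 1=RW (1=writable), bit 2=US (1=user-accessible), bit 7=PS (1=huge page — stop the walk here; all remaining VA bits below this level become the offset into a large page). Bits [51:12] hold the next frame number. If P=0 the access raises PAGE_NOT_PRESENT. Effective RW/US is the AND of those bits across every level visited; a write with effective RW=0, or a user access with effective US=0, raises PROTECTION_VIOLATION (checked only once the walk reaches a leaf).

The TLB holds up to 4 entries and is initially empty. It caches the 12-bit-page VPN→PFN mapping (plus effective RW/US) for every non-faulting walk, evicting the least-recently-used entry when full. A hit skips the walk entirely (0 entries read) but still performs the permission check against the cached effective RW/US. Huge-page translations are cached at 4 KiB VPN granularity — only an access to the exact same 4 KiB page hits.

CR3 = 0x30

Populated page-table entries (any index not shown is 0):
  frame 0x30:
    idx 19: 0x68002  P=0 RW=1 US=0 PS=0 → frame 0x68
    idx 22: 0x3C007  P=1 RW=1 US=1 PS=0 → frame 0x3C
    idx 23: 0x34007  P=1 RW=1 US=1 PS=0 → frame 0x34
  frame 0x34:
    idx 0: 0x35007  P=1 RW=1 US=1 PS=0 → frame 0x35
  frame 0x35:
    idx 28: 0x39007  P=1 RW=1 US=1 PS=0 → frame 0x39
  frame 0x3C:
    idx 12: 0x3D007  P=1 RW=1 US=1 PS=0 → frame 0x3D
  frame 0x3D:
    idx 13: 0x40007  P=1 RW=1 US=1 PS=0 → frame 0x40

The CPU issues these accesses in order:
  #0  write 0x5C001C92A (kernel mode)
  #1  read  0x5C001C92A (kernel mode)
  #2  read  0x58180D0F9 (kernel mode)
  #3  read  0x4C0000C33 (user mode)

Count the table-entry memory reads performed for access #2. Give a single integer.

Walk each access:
#0 VA=0x5C001C92A (w,kernel):
  L0 @0x30[23] → 0x34007  P=1,RW=1,US=1,PS=0
  L1 @0x34[0] → 0x35007  P=1,RW=1,US=1,PS=0
  L2 @0x35[28] → 0x39007  P=1,RW=1,US=1,PS=0
  ⇒ phys 0x3992A  [3 reads]
#1 VA=0x5C001C92A (r,kernel):
  TLB hit vpn=0x5C001C → PA=0x3992A
#2 VA=0x58180D0F9 (r,kernel):
  L0 @0x30[22] → 0x3C007  P=1,RW=1,US=1,PS=0
  L1 @0x3C[12] → 0x3D007  P=1,RW=1,US=1,PS=0
  L2 @0x3D[13] → 0x40007  P=1,RW=1,US=1,PS=0
  ⇒ phys 0x400F9  [3 reads]
#3 VA=0x4C0000C33 (r,user):
  L0 @0x30[19] → 0x68002  P=0,RW=1,US=0,PS=0
  ⇒ fault: PAGE_NOT_PRESENT  — 1 lookups

Entries read for #2: 3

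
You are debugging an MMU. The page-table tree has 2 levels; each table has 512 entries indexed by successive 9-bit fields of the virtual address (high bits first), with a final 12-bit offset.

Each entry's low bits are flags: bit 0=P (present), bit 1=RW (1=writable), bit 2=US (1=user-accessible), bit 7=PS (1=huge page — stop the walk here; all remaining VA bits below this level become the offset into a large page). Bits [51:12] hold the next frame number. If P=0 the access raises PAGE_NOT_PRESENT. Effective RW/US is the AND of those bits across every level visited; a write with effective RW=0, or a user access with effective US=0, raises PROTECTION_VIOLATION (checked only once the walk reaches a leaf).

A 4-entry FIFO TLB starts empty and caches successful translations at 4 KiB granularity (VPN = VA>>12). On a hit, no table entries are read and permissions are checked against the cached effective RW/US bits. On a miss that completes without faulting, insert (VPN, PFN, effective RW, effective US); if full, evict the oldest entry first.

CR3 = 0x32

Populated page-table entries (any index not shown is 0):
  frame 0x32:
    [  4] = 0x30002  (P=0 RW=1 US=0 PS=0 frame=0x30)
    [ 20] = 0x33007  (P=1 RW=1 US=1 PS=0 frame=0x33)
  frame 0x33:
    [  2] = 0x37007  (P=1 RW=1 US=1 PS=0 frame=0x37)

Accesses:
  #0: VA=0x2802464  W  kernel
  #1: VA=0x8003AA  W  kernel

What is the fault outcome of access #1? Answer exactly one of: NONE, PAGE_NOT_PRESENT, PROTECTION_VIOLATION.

Per-access translation:
#0 VA=0x2802464 (w,kernel):
  lvl0: tbl 0x32, slot 20 ⇒ 0x33007 (P1/RW1/US1/PS0)
  lvl1: tbl 0x33, slot 2 ⇒ 0x37007 (P1/RW1/US1/PS0)
  ⇒ phys 0x37464  [2 reads]
#1 VA=0x8003AA (w,kernel):
  lvl0: tbl 0x32, slot 4 ⇒ 0x30002 (P0/RW1/US0/PS0)
  → PAGE_NOT_PRESENT  (1 entries read)

Access #1 fault: PAGE_NOT_PRESENT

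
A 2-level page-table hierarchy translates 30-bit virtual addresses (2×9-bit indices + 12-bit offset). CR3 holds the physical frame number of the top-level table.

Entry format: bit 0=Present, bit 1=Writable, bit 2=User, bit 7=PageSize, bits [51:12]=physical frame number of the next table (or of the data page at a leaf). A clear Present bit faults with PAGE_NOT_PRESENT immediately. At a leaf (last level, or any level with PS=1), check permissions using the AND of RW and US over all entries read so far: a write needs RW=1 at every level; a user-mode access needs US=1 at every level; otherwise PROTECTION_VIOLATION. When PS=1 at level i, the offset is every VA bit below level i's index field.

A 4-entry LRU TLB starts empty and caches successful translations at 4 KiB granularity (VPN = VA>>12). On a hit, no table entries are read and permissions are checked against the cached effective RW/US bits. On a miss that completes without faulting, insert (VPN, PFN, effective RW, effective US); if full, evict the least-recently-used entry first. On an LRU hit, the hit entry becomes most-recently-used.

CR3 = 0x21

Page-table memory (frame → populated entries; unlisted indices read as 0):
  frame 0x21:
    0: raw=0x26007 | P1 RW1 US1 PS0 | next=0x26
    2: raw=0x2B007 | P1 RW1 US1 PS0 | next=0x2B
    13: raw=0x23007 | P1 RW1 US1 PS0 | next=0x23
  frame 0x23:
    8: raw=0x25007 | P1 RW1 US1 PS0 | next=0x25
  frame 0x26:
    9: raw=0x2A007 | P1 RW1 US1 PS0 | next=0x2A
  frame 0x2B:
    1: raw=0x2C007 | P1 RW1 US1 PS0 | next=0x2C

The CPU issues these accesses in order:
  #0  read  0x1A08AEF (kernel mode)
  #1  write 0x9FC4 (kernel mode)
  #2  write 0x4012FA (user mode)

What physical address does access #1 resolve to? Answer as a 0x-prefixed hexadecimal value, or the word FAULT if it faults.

Walk each access:
#0 VA=0x1A08AEF (r,kernel):
  lvl0: tbl 0x21, slot 13 ⇒ 0x23007 (P1/RW1/US1/PS0)
  lvl1: tbl 0x23, slot 8 ⇒ 0x25007 (P1/RW1/US1/PS0)
  ✓ 0x25AEF  — 2 lookups
#1 VA=0x9FC4 (w,kernel):
  lvl0: tbl 0x21, slot 0 ⇒ 0x26007 (P1/RW1/US1/PS0)
  lvl1: tbl 0x26, slot 9 ⇒ 0x2A007 (P1/RW1/US1/PS0)
  ✓ 0x2AFC4  — 2 lookups
#2 VA=0x4012FA (w,user):
  lvl0: tbl 0x21, slot 2 ⇒ 0x2B007 (P1/RW1/US1/PS0)
  lvl1: tbl 0x2B, slot 1 ⇒ 0x2C007 (P1/RW1/US1/PS0)
  ✓ 0x2C2FA  — 2 lookups

Access #1 PA: 0x2AFC4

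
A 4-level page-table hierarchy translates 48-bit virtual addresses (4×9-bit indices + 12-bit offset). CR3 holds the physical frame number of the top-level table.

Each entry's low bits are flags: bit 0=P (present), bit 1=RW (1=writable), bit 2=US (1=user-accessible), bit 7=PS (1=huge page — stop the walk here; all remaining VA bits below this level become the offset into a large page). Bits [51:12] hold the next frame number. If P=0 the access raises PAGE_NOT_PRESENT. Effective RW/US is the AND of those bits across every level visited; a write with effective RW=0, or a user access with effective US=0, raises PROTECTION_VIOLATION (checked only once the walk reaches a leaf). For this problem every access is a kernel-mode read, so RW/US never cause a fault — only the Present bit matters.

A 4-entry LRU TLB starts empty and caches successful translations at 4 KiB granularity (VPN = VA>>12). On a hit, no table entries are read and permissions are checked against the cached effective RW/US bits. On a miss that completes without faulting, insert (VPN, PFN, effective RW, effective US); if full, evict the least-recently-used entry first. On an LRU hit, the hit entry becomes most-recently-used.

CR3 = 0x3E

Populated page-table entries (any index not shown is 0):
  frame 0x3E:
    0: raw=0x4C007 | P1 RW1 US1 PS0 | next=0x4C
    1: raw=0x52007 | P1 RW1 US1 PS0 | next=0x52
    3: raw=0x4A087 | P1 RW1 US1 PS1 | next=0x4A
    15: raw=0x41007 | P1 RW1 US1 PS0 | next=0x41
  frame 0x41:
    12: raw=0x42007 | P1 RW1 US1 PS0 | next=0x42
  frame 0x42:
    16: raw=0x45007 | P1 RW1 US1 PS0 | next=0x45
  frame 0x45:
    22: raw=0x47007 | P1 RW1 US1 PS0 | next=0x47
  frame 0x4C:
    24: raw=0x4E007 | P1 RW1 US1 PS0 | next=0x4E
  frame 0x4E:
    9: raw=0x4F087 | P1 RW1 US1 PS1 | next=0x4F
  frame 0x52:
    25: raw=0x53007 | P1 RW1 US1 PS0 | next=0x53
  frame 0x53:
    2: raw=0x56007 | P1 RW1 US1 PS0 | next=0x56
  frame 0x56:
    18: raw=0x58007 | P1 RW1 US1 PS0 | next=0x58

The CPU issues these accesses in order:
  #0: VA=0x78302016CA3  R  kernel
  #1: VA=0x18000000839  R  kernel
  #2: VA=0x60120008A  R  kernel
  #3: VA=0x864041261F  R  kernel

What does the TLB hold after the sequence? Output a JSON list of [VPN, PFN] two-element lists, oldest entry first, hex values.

Walk each access:
#0 VA=0x78302016CA3 (r,kernel):
  L0 @0x3E[15] → 0x41007  P=1,RW=1,US=1,PS=0
  L1 @0x41[12] → 0x42007  P=1,RW=1,US=1,PS=0
  L2 @0x42[16] → 0x45007  P=1,RW=1,US=1,PS=0
  L3 @0x45[22] → 0x47007  P=1,RW=1,US=1,PS=0
  → PA=0x47CA3  (4 entries read)
#1 VA=0x18000000839 (r,kernel):
  L0 @0x3E[3] → 0x4A087  P=1,RW=1,US=1,PS=1
  → PA=0x4A839 (huge @L0)  (1 entries read)
#2 VA=0x60120008A (r,kernel):
  L0 @0x3E[0] → 0x4C007  P=1,RW=1,US=1,PS=0
  L1 @0x4C[24] → 0x4E007  P=1,RW=1,US=1,PS=0
  L2 @0x4E[9] → 0x4F087  P=1,RW=1,US=1,PS=1
  → PA=0x4F08A (huge @L2)  (3 entries read)
#3 VA=0x864041261F (r,kernel):
  L0 @0x3E[1] → 0x52007  P=1,RW=1,US=1,PS=0
  L1 @0x52[25] → 0x53007  P=1,RW=1,US=1,PS=0
  L2 @0x53[2] → 0x56007  P=1,RW=1,US=1,PS=0
  L3 @0x56[18] → 0x58007  P=1,RW=1,US=1,PS=0
  → PA=0x5861F  (4 entries read)

TLB: [["0x78302016", "0x47"], ["0x18000000", "0x4A"], ["0x601200", "0x4F"], ["0x8640412", "0x58"]]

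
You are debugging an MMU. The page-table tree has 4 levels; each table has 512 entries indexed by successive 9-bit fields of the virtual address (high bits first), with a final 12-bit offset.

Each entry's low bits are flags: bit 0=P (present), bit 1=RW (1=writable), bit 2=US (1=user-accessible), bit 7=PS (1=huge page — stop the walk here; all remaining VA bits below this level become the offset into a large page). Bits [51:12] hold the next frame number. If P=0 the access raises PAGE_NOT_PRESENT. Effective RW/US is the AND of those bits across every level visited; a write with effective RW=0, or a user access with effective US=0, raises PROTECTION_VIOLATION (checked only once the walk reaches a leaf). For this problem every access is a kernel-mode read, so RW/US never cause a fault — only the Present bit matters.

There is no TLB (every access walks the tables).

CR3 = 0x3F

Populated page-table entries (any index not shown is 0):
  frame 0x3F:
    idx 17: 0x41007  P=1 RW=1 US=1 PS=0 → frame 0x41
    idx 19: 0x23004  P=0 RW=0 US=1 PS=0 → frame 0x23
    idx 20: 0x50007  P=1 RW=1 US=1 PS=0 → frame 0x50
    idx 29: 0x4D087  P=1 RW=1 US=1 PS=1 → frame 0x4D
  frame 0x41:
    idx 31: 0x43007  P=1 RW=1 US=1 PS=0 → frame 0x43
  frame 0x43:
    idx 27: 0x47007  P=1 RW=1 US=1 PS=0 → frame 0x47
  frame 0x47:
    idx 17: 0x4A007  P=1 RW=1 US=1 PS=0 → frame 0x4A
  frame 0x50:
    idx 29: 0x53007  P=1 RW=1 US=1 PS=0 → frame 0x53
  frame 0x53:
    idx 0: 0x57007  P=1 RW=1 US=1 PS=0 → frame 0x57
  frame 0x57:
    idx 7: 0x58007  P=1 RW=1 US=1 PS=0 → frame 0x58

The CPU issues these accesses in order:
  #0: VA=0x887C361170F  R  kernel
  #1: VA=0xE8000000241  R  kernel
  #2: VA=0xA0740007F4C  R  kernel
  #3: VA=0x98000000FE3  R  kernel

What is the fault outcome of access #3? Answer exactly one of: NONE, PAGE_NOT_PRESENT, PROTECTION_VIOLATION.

Walk each access:
#0 VA=0x887C361170F (r,kernel):
  L0: frame=0x3F idx=17 entry=0x41007 [P=1 RW=1 US=1 PS=0]
  L1: frame=0x41 idx=31 entry=0x43007 [P=1 RW=1 US=1 PS=0]
  L2: frame=0x43 idx=27 entry=0x47007 [P=1 RW=1 US=1 PS=0]
  L3: frame=0x47 idx=17 entry=0x4A007 [P=1 RW=1 US=1 PS=0]
  → PA=0x4A70F  (4 entries read)
#1 VA=0xE8000000241 (r,kernel):
  L0: frame=0x3F idx=29 entry=0x4D087 [P=1 RW=1 US=1 PS=1]
  → PA=0x4D241 (huge @L0)  (1 entries read)
#2 VA=0xA0740007F4C (r,kernel):
  L0: frame=0x3F idx=20 entry=0x50007 [P=1 RW=1 US=1 PS=0]
  L1: frame=0x50 idx=29 entry=0x53007 [P=1 RW=1 US=1 PS=0]
  L2: frame=0x53 idx=0 entry=0x57007 [P=1 RW=1 US=1 PS=0]
  L3: frame=0x57 idx=7 entry=0x58007 [P=1 RW=1 US=1 PS=0]
  → PA=0x58F4C  (4 entries read)
#3 VA=0x98000000FE3 (r,kernel):
  L0: frame=0x3F idx=19 entry=0x23004 [P=0 RW=0 US=1 PS=0]
  → PAGE_NOT_PRESENT  (1 entries read)

Access #3 fault: PAGE_NOT_PRESENT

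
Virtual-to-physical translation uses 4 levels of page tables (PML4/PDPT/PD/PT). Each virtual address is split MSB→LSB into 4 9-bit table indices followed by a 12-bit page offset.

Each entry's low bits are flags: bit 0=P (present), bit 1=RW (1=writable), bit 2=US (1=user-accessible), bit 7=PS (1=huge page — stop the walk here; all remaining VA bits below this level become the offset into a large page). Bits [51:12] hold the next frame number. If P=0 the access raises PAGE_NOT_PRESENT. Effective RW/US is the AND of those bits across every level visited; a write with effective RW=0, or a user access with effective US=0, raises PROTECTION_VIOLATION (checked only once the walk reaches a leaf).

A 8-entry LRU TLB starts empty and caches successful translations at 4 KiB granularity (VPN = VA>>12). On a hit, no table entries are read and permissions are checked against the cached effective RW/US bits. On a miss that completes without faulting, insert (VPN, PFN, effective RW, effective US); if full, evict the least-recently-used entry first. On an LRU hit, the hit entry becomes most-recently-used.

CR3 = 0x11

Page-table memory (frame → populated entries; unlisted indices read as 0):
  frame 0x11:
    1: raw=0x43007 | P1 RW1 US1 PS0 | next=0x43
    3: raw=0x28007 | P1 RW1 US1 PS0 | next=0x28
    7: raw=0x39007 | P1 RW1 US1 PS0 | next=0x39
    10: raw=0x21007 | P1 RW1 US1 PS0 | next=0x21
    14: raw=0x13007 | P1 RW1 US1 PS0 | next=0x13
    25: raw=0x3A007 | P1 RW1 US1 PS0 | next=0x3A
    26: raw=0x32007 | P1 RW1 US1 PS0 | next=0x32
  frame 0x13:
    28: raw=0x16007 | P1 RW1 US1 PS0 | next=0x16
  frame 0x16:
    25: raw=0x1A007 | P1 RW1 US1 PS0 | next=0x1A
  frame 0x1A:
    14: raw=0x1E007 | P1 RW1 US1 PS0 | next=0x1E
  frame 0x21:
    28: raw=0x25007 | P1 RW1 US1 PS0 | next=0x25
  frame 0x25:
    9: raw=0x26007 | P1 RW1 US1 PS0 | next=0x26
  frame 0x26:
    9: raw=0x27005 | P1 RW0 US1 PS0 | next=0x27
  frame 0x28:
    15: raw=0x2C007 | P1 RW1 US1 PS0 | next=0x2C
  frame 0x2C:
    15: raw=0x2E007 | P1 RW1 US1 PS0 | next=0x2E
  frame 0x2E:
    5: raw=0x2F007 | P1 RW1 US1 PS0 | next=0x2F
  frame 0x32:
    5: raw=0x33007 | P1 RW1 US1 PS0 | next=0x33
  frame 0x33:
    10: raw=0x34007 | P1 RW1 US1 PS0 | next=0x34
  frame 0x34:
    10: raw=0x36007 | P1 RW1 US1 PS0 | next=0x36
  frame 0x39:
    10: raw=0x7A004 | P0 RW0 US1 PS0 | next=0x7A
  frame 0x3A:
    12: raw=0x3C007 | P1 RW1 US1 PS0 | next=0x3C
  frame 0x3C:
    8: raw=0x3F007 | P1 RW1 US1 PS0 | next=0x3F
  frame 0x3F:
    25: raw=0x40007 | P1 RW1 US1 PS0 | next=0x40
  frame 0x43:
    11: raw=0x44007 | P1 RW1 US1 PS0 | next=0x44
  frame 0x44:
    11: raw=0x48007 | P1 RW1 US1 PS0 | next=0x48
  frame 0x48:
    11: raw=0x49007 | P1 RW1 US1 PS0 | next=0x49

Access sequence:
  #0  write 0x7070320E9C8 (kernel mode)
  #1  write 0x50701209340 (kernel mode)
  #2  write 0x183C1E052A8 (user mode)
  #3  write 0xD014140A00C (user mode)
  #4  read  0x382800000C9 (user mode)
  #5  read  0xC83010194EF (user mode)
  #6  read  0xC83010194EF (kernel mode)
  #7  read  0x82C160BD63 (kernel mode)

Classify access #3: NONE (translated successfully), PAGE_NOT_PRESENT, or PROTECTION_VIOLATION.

Per-access translation:
#0 VA=0x7070320E9C8 (w,kernel):
  lvl0: tbl 0x11, slot 14 ⇒ 0x13007 (P1/RW1/US1/PS0)
  lvl1: tbl 0x13, slot 28 ⇒ 0x16007 (P1/RW1/US1/PS0)
  lvl2: tbl 0x16, slot 25 ⇒ 0x1A007 (P1/RW1/US1/PS0)
  lvl3: tbl 0x1A, slot 14 ⇒ 0x1E007 (P1/RW1/US1/PS0)
  → PA=0x1E9C8  (4 entries read)
#1 VA=0x50701209340 (w,kernel):
  lvl0: tbl 0x11, slot 10 ⇒ 0x21007 (P1/RW1/US1/PS0)
  lvl1: tbl 0x21, slot 28 ⇒ 0x25007 (P1/RW1/US1/PS0)
  lvl2: tbl 0x25, slot 9 ⇒ 0x26007 (P1/RW1/US1/PS0)
  lvl3: tbl 0x26, slot 9 ⇒ 0x27005 (P1/RW0/US1/PS0)
  ⇒ fault: PROTECTION_VIOLATION  — 4 lookups
#2 VA=0x183C1E052A8 (w,user):
  lvl0: tbl 0x11, slot 3 ⇒ 0x28007 (P1/RW1/US1/PS0)
  lvl1: tbl 0x28, slot 15 ⇒ 0x2C007 (P1/RW1/US1/PS0)
  lvl2: tbl 0x2C, slot 15 ⇒ 0x2E007 (P1/RW1/US1/PS0)
  lvl3: tbl 0x2E, slot 5 ⇒ 0x2F007 (P1/RW1/US1/PS0)
  → PA=0x2F2A8  (4 entries read)
#3 VA=0xD014140A00C (w,user):
  lvl0: tbl 0x11, slot 26 ⇒ 0x32007 (P1/RW1/US1/PS0)
  lvl1: tbl 0x32, slot 5 ⇒ 0x33007 (P1/RW1/US1/PS0)
  lvl2: tbl 0x33, slot 10 ⇒ 0x34007 (P1/RW1/US1/PS0)
  lvl3: tbl 0x34, slot 10 ⇒ 0x36007 (P1/RW1/US1/PS0)
  → PA=0x3600C  (4 entries read)
#4 VA=0x382800000C9 (r,user):
  lvl0: tbl 0x11, slot 7 ⇒ 0x39007 (P1/RW1/US1/PS0)
  lvl1: tbl 0x39, slot 10 ⇒ 0x7A004 (P0/RW0/US1/PS0)
  ⇒ fault: PAGE_NOT_PRESENT  — 2 lookups
#5 VA=0xC83010194EF (r,user):
  lvl0: tbl 0x11, slot 25 ⇒ 0x3A007 (P1/RW1/US1/PS0)
  lvl1: tbl 0x3A, slot 12 ⇒ 0x3C007 (P1/RW1/US1/PS0)
  lvl2: tbl 0x3C, slot 8 ⇒ 0x3F007 (P1/RW1/US1/PS0)
  lvl3: tbl 0x3F, slot 25 ⇒ 0x40007 (P1/RW1/US1/PS0)
  → PA=0x404EF  (4 entries read)
#6 VA=0xC83010194EF (r,kernel):
  TLB hit vpn=0xC8301019 → PA=0x404EF
#7 VA=0x82C160BD63 (r,kernel):
  lvl0: tbl 0x11, slot 1 ⇒ 0x43007 (P1/RW1/US1/PS0)
  lvl1: tbl 0x43, slot 11 ⇒ 0x44007 (P1/RW1/US1/PS0)
  lvl2: tbl 0x44, slot 11 ⇒ 0x48007 (P1/RW1/US1/PS0)
  lvl3: tbl 0x48, slot 11 ⇒ 0x49007 (P1/RW1/US1/PS0)
  → PA=0x49D63  (4 entries read)

Access #3 fault: NONE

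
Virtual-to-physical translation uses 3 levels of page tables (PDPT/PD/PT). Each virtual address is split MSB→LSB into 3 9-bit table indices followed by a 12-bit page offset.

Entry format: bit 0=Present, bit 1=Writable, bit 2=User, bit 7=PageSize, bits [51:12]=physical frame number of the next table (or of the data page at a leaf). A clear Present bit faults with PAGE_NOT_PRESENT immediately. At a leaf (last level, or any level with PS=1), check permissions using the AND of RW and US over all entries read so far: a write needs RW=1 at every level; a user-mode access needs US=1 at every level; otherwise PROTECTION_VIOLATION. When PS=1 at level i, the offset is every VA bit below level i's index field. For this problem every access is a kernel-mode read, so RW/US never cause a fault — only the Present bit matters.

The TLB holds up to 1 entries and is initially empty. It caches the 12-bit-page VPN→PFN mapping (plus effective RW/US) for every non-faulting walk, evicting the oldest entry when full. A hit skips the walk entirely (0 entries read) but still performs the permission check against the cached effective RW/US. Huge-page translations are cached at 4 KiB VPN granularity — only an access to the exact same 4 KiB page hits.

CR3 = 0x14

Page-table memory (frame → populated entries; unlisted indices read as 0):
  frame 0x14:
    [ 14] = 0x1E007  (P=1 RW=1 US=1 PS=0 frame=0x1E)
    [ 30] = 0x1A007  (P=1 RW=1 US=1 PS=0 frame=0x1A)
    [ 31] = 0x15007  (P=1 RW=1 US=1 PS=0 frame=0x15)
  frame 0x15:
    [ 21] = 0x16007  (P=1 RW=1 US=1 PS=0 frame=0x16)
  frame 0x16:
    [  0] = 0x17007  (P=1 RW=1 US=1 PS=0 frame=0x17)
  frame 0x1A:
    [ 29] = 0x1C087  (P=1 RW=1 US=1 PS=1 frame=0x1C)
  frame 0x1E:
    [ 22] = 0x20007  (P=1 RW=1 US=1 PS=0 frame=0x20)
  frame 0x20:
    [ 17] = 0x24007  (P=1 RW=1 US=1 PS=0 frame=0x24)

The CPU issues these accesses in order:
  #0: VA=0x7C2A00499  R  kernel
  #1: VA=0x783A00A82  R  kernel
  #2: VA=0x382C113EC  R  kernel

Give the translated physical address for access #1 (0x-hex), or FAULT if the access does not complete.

Per-access translation:
#0 VA=0x7C2A00499 (r,kernel):
  L0: frame=0x14 idx=31 entry=0x15007 [P=1 RW=1 US=1 PS=0]
  L1: frame=0x15 idx=21 entry=0x16007 [P=1 RW=1 US=1 PS=0]
  L2: frame=0x16 idx=0 entry=0x17007 [P=1 RW=1 US=1 PS=0]
  → PA=0x17499  (3 entries read)
#1 VA=0x783A00A82 (r,kernel):
  L0: frame=0x14 idx=30 entry=0x1A007 [P=1 RW=1 US=1 PS=0]
  L1: frame=0x1A idx=29 entry=0x1C087 [P=1 RW=1 US=1 PS=1]
  → PA=0x1CA82 (huge @L1)  (2 entries read)
#2 VA=0x382C113EC (r,kernel):
  L0: frame=0x14 idx=14 entry=0x1E007 [P=1 RW=1 US=1 PS=0]
  L1: frame=0x1E idx=22 entry=0x20007 [P=1 RW=1 US=1 PS=0]
  L2: frame=0x20 idx=17 entry=0x24007 [P=1 RW=1 US=1 PS=0]
  → PA=0x243EC  (3 entries read)

Access #1 PA: 0x1CA82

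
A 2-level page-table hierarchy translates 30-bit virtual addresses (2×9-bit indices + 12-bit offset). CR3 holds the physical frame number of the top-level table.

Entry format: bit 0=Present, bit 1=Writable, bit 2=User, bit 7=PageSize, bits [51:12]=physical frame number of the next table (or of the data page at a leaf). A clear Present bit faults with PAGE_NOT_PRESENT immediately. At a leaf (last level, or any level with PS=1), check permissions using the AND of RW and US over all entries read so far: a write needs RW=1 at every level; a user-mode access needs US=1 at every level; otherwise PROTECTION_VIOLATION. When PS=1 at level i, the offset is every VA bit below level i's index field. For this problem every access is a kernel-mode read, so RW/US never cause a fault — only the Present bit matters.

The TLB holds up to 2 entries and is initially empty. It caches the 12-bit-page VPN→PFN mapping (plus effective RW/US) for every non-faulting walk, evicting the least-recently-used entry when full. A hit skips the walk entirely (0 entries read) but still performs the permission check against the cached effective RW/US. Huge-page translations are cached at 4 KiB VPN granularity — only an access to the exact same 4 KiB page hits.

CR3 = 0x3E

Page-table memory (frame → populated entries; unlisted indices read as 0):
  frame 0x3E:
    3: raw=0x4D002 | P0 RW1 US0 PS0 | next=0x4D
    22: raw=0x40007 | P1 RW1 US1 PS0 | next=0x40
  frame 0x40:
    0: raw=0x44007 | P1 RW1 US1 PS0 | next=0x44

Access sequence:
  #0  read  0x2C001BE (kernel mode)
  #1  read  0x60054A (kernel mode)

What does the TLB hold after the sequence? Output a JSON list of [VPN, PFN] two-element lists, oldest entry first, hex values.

Walk each access:
#0 VA=0x2C001BE (r,kernel):
  [0] read 0x3E idx=22: raw=0x40007 flags P=1 W=1 U=1 S=0
  [1] read 0x40 idx=0: raw=0x44007 flags P=1 W=1 U=1 S=0
  → PA=0x441BE  (2 entries read)
#1 VA=0x60054A (r,kernel):
  [0] read 0x3E idx=3: raw=0x4D002 flags P=0 W=1 U=0 S=0
  ✗ PAGE_NOT_PRESENT  [1 reads]

TLB: [["0x2C00", "0x44"]]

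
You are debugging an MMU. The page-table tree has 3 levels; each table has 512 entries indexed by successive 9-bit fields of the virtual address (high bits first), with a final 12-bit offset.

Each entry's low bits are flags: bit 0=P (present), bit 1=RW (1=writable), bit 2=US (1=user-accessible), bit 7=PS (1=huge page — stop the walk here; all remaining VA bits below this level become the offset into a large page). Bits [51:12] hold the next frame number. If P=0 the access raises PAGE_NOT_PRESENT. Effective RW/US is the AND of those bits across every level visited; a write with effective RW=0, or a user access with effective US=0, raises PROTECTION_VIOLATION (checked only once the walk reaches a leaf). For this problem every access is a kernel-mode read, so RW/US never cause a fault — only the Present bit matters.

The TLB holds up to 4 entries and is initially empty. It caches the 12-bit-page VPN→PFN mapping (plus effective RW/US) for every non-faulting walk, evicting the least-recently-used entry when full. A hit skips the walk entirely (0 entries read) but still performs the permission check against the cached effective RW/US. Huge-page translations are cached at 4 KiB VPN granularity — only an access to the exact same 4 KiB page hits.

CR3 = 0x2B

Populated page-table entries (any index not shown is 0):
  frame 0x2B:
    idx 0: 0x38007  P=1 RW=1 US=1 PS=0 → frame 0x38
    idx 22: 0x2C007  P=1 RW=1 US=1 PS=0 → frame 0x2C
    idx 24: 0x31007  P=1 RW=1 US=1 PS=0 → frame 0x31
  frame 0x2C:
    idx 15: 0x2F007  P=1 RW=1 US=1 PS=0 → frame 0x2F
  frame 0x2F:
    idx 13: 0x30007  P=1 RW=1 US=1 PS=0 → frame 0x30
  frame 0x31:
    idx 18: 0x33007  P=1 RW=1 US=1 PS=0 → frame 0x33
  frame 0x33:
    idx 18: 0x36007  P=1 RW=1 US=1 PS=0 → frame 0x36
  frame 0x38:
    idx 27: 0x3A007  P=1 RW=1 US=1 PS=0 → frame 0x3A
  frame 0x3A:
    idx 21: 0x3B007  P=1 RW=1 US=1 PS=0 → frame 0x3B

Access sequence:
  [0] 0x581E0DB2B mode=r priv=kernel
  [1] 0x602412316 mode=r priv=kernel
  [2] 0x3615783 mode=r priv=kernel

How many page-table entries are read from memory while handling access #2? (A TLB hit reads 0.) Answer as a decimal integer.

Per-access translation:
#0 VA=0x581E0DB2B (r,kernel):
  L0 @0x2B[22] → 0x2C007  P=1,RW=1,US=1,PS=0
  L1 @0x2C[15] → 0x2F007  P=1,RW=1,US=1,PS=0
  L2 @0x2F[13] → 0x30007  P=1,RW=1,US=1,PS=0
  ⇒ phys 0x30B2B  [3 reads]
#1 VA=0x602412316 (r,kernel):
  L0 @0x2B[24] → 0x31007  P=1,RW=1,US=1,PS=0
  L1 @0x31[18] → 0x33007  P=1,RW=1,US=1,PS=0
  L2 @0x33[18] → 0x36007  P=1,RW=1,US=1,PS=0
  ⇒ phys 0x36316  [3 reads]
#2 VA=0x3615783 (r,kernel):
  L0 @0x2B[0] → 0x38007  P=1,RW=1,US=1,PS=0
  L1 @0x38[27] → 0x3A007  P=1,RW=1,US=1,PS=0
  L2 @0x3A[21] → 0x3B007  P=1,RW=1,US=1,PS=0
  ⇒ phys 0x3B783  [3 reads]

Entries read for #2: 3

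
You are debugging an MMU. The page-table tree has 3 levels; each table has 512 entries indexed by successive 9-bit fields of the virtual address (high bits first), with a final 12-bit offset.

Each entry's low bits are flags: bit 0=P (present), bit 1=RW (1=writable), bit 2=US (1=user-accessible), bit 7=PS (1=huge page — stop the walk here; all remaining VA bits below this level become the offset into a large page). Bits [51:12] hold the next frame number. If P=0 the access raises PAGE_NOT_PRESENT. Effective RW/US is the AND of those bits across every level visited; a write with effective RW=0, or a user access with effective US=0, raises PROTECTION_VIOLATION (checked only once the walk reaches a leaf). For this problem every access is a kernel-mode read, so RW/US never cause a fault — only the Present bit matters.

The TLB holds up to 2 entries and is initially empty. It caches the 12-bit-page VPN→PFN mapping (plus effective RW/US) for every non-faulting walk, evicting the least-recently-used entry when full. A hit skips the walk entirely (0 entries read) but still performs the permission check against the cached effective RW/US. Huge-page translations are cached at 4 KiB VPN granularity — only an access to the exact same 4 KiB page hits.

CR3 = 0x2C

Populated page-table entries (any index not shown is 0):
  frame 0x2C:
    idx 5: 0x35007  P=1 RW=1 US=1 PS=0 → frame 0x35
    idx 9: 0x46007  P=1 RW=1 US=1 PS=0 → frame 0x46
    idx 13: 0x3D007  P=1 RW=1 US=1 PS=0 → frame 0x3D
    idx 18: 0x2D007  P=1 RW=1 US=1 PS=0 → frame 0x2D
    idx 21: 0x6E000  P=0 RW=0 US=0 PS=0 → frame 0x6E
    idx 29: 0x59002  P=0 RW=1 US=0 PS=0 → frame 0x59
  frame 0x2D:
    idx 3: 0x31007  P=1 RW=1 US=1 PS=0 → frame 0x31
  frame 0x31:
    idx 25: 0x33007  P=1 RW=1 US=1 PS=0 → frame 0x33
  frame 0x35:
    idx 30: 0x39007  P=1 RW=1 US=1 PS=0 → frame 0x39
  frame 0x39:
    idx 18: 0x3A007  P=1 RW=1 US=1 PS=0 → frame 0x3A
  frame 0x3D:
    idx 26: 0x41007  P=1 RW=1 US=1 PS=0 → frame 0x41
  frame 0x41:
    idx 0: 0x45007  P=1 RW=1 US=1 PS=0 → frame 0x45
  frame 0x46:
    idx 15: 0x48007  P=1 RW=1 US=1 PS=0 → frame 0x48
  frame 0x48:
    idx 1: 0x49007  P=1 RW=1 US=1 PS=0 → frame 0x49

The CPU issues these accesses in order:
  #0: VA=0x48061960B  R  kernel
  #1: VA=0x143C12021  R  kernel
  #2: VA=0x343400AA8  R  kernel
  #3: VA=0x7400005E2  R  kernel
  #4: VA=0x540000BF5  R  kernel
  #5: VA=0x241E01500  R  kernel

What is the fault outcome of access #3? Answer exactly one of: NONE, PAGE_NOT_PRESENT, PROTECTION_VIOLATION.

Walk each access:
#0 VA=0x48061960B (r,kernel):
  L0 @0x2C[18] → 0x2D007  P=1,RW=1,US=1,PS=0
  L1 @0x2D[3] → 0x31007  P=1,RW=1,US=1,PS=0
  L2 @0x31[25] → 0x33007  P=1,RW=1,US=1,PS=0
  → PA=0x3360B  (3 entries read)
#1 VA=0x143C12021 (r,kernel):
  L0 @0x2C[5] → 0x35007  P=1,RW=1,US=1,PS=0
  L1 @0x35[30] → 0x39007  P=1,RW=1,US=1,PS=0
  L2 @0x39[18] → 0x3A007  P=1,RW=1,US=1,PS=0
  → PA=0x3A021  (3 entries read)
#2 VA=0x343400AA8 (r,kernel):
  L0 @0x2C[13] → 0x3D007  P=1,RW=1,US=1,PS=0
  L1 @0x3D[26] → 0x41007  P=1,RW=1,US=1,PS=0
  L2 @0x41[0] → 0x45007  P=1,RW=1,US=1,PS=0
  → PA=0x45AA8  (3 entries read)
#3 VA=0x7400005E2 (r,kernel):
  L0 @0x2C[29] → 0x59002  P=0,RW=1,US=0,PS=0
  ✗ PAGE_NOT_PRESENT  [1 reads]
#4 VA=0x540000BF5 (r,kernel):
  L0 @0x2C[21] → 0x6E000  P=0,RW=0,US=0,PS=0
  ✗ PAGE_NOT_PRESENT  [1 reads]
#5 VA=0x241E01500 (r,kernel):
  L0 @0x2C[9] → 0x46007  P=1,RW=1,US=1,PS=0
  L1 @0x46[15] → 0x48007  P=1,RW=1,US=1,PS=0
  L2 @0x48[1] → 0x49007  P=1,RW=1,US=1,PS=0
  → PA=0x49500  (3 entries read)

Access #3 fault: PAGE_NOT_PRESENT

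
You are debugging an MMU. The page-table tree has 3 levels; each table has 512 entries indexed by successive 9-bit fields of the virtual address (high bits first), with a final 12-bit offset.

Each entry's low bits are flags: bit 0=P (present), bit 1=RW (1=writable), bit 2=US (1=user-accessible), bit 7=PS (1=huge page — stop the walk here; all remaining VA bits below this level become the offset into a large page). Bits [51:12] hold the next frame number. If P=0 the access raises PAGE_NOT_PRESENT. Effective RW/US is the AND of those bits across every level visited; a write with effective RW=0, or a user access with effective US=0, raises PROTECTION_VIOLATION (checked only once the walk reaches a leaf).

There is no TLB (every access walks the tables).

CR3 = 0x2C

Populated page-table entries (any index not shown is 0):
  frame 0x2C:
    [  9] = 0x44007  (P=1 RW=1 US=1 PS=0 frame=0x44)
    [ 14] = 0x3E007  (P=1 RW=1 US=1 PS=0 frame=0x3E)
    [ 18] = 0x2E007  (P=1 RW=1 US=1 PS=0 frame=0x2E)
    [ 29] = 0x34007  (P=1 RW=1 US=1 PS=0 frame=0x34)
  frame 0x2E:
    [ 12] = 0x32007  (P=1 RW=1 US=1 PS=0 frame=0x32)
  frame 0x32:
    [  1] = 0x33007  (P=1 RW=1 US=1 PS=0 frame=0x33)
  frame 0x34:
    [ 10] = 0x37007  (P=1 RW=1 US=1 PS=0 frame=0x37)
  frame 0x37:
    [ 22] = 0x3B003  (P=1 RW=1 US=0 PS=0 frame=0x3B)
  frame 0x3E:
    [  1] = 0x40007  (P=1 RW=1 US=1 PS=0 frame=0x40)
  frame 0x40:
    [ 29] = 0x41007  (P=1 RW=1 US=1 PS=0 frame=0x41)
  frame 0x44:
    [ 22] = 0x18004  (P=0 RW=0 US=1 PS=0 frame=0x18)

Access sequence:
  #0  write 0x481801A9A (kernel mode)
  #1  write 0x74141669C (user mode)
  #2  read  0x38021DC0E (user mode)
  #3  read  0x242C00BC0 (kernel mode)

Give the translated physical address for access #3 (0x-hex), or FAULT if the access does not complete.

Trace:
#0 VA=0x481801A9A (w,kernel):
  L0 @0x2C[18] → 0x2E007  P=1,RW=1,US=1,PS=0
  L1 @0x2E[12] → 0x32007  P=1,RW=1,US=1,PS=0
  L2 @0x32[1] → 0x33007  P=1,RW=1,US=1,PS=0
  ✓ 0x33A9A  — 3 lookups
#1 VA=0x74141669C (w,user):
  L0 @0x2C[29] → 0x34007  P=1,RW=1,US=1,PS=0
  L1 @0x34[10] → 0x37007  P=1,RW=1,US=1,PS=0
  L2 @0x37[22] → 0x3B003  P=1,RW=1,US=0,PS=0
  → PROTECTION_VIOLATION  (3 entries read)
#2 VA=0x38021DC0E (r,user):
  L0 @0x2C[14] → 0x3E007  P=1,RW=1,US=1,PS=0
  L1 @0x3E[1] → 0x40007  P=1,RW=1,US=1,PS=0
  L2 @0x40[29] → 0x41007  P=1,RW=1,US=1,PS=0
  ✓ 0x41C0E  — 3 lookups
#3 VA=0x242C00BC0 (r,kernel):
  L0 @0x2C[9] → 0x44007  P=1,RW=1,US=1,PS=0
  L1 @0x44[22] → 0x18004  P=0,RW=0,US=1,PS=0
  → PAGE_NOT_PRESENT  (2 entries read)

Access #3 PA: FAULT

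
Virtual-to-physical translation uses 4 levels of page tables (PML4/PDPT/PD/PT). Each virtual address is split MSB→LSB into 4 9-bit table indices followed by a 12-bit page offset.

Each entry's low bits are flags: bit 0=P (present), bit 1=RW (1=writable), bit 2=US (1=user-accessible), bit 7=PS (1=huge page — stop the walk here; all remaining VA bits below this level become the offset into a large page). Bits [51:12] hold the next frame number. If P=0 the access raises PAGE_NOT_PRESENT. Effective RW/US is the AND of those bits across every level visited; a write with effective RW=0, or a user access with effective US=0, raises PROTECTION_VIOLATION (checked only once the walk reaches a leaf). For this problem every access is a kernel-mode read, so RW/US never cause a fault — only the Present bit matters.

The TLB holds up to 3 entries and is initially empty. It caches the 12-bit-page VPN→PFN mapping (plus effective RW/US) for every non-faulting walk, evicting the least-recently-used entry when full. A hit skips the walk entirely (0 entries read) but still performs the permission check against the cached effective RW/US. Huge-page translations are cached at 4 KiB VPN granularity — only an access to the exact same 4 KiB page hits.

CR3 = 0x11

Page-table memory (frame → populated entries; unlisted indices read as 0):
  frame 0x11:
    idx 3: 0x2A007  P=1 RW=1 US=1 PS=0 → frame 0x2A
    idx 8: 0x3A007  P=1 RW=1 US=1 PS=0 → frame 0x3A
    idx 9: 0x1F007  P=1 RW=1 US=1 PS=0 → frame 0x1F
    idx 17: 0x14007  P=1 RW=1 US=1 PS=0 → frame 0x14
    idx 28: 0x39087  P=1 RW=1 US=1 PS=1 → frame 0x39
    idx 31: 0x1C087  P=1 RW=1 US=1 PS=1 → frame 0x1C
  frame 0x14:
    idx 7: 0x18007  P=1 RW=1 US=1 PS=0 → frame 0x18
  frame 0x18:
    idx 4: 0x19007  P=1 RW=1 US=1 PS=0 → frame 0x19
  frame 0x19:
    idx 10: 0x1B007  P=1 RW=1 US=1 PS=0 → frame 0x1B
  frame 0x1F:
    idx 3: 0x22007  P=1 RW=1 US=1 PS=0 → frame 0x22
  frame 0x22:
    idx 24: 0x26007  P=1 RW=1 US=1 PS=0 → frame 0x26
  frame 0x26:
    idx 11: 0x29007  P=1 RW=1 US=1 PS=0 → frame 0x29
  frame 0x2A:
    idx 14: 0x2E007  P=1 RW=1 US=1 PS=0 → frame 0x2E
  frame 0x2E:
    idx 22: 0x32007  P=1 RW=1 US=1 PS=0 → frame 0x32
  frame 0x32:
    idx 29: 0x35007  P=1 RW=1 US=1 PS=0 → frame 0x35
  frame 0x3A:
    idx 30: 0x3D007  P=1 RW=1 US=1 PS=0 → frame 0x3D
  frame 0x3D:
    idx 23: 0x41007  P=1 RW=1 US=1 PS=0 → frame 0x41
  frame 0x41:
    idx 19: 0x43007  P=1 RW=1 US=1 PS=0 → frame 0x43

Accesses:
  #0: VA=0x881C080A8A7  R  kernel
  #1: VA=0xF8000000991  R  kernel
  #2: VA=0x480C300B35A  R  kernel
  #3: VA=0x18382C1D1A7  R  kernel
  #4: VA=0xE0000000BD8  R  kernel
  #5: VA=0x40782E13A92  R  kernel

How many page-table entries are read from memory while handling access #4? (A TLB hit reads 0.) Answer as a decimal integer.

Per-access translation:
#0 VA=0x881C080A8A7 (r,kernel):
  lvl0: tbl 0x11, slot 17 ⇒ 0x14007 (P1/RW1/US1/PS0)
  lvl1: tbl 0x14, slot 7 ⇒ 0x18007 (P1/RW1/US1/PS0)
  lvl2: tbl 0x18, slot 4 ⇒ 0x19007 (P1/RW1/US1/PS0)
  lvl3: tbl 0x19, slot 10 ⇒ 0x1B007 (P1/RW1/US1/PS0)
  ✓ 0x1B8A7  — 4 lookups
#1 VA=0xF8000000991 (r,kernel):
  lvl0: tbl 0x11, slot 31 ⇒ 0x1C087 (P1/RW1/US1/PS1)
  ✓ 0x1C991 (huge @L0)  — 1 lookups
#2 VA=0x480C300B35A (r,kernel):
  lvl0: tbl 0x11, slot 9 ⇒ 0x1F007 (P1/RW1/US1/PS0)
  lvl1: tbl 0x1F, slot 3 ⇒ 0x22007 (P1/RW1/US1/PS0)
  lvl2: tbl 0x22, slot 24 ⇒ 0x26007 (P1/RW1/US1/PS0)
  lvl3: tbl 0x26, slot 11 ⇒ 0x29007 (P1/RW1/US1/PS0)
  ✓ 0x2935A  — 4 lookups
#3 VA=0x18382C1D1A7 (r,kernel):
  lvl0: tbl 0x11, slot 3 ⇒ 0x2A007 (P1/RW1/US1/PS0)
  lvl1: tbl 0x2A, slot 14 ⇒ 0x2E007 (P1/RW1/US1/PS0)
  lvl2: tbl 0x2E, slot 22 ⇒ 0x32007 (P1/RW1/US1/PS0)
  lvl3: tbl 0x32, slot 29 ⇒ 0x35007 (P1/RW1/US1/PS0)
  ✓ 0x351A7  — 4 lookups
#4 VA=0xE0000000BD8 (r,kernel):
  lvl0: tbl 0x11, slot 28 ⇒ 0x39087 (P1/RW1/US1/PS1)
  ✓ 0x39BD8 (huge @L0)  — 1 lookups
#5 VA=0x40782E13A92 (r,kernel):
  lvl0: tbl 0x11, slot 8 ⇒ 0x3A007 (P1/RW1/US1/PS0)
  lvl1: tbl 0x3A, slot 30 ⇒ 0x3D007 (P1/RW1/US1/PS0)
  lvl2: tbl 0x3D, slot 23 ⇒ 0x41007 (P1/RW1/US1/PS0)
  lvl3: tbl 0x41, slot 19 ⇒ 0x43007 (P1/RW1/US1/PS0)
  ✓ 0x43A92  — 4 lookups

Entries read for #4: 1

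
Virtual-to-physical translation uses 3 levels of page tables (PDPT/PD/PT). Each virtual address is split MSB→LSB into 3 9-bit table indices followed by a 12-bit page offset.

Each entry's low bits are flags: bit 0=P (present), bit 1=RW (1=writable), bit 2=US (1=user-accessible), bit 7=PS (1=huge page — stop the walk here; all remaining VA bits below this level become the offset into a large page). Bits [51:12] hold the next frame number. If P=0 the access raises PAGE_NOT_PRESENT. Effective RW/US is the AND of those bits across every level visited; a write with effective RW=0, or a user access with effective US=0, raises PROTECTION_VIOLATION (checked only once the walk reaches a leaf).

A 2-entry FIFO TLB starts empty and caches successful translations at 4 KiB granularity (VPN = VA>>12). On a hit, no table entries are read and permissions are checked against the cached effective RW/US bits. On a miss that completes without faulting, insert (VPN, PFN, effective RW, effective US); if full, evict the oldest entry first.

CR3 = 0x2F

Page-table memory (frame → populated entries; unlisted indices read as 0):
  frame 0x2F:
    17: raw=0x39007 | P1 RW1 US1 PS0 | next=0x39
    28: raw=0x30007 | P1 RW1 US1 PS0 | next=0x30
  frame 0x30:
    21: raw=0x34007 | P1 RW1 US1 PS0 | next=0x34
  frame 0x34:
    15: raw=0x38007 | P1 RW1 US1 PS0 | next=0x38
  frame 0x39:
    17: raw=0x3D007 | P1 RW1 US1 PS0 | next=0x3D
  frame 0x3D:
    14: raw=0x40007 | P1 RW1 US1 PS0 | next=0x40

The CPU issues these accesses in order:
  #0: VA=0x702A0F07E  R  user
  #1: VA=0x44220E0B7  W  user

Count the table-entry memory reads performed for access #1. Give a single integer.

Walk each access:
#0 VA=0x702A0F07E (r,user):
  [0] read 0x2F idx=28: raw=0x30007 flags P=1 W=1 U=1 S=0
  [1] read 0x30 idx=21: raw=0x34007 flags P=1 W=1 U=1 S=0
  [2] read 0x34 idx=15: raw=0x38007 flags P=1 W=1 U=1 S=0
  ⇒ phys 0x3807E  [3 reads]
#1 VA=0x44220E0B7 (w,user):
  [0] read 0x2F idx=17: raw=0x39007 flags P=1 W=1 U=1 S=0
  [1] read 0x39 idx=17: raw=0x3D007 flags P=1 W=1 U=1 S=0
  [2] read 0x3D idx=14: raw=0x40007 flags P=1 W=1 U=1 S=0
  ⇒ phys 0x400B7  [3 reads]

Entries read for #1: 3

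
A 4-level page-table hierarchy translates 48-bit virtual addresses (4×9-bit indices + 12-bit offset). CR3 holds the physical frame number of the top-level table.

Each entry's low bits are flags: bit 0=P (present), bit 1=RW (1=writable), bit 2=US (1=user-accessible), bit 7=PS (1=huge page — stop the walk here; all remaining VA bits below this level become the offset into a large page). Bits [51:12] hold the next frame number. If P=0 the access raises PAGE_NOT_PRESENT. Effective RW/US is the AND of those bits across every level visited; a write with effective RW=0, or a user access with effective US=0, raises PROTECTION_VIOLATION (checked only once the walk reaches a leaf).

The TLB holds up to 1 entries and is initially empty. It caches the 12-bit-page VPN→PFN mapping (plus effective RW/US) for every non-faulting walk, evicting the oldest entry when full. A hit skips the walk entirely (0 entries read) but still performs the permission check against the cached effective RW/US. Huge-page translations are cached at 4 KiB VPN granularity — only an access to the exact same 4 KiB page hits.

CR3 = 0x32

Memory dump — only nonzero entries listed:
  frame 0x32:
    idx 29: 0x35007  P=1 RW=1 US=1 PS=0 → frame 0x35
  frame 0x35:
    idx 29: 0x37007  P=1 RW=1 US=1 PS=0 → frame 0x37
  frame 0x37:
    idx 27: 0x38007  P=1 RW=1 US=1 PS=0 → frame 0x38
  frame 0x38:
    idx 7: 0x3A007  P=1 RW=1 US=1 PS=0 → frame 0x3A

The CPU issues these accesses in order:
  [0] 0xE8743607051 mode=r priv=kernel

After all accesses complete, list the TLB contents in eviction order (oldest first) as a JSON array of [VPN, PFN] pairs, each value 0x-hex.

Trace:
#0 VA=0xE8743607051 (r,kernel):
  [0] read 0x32 idx=29: raw=0x35007 flags P=1 W=1 U=1 S=0
  [1] read 0x35 idx=29: raw=0x37007 flags P=1 W=1 U=1 S=0
  [2] read 0x37 idx=27: raw=0x38007 flags P=1 W=1 U=1 S=0
  [3] read 0x38 idx=7: raw=0x3A007 flags P=1 W=1 U=1 S=0
  ⇒ phys 0x3A051  [4 reads]

TLB: [["0xE8743607", "0x3A"]]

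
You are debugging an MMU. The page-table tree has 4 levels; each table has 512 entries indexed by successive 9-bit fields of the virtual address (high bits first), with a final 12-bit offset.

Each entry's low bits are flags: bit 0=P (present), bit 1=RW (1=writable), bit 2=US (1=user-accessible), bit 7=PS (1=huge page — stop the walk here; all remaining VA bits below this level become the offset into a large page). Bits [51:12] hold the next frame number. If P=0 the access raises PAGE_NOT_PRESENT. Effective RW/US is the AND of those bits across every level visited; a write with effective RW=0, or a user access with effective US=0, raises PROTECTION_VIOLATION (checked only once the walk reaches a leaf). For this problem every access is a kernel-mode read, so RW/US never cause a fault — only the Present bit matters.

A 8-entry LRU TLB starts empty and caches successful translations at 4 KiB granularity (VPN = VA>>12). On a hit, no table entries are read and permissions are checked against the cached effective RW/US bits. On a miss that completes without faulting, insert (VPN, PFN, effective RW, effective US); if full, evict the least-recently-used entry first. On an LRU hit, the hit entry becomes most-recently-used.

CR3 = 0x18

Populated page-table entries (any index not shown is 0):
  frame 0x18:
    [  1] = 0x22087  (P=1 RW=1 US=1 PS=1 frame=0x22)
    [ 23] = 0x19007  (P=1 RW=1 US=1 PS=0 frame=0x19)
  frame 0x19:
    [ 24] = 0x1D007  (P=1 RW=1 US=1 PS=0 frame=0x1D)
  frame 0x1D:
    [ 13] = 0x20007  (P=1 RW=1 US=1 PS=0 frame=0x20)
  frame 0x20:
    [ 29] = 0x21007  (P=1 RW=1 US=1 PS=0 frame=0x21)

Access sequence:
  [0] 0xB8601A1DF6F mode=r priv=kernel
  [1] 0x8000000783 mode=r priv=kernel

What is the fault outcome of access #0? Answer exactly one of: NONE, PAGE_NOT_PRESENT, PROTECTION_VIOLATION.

Trace:
#0 VA=0xB8601A1DF6F (r,kernel):
  L0 @0x18[23] → 0x19007  P=1,RW=1,US=1,PS=0
  L1 @0x19[24] → 0x1D007  P=1,RW=1,US=1,PS=0
  L2 @0x1D[13] → 0x20007  P=1,RW=1,US=1,PS=0
  L3 @0x20[29] → 0x21007  P=1,RW=1,US=1,PS=0
  ⇒ phys 0x21F6F  [4 reads]
#1 VA=0x8000000783 (r,kernel):
  L0 @0x18[1] → 0x22087  P=1,RW=1,US=1,PS=1
  ⇒ phys 0x22783 (huge @L0)  [1 reads]

Access #0 fault: NONE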